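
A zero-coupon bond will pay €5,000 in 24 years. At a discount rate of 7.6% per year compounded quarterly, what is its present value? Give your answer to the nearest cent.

€820.82

Periodic rate = 7.6%/4 = 0.019; 96 periods.
P = 5,000/(1 + 0.019)^96 ≈ 5,000/6.091463757 ≈ 820.8208.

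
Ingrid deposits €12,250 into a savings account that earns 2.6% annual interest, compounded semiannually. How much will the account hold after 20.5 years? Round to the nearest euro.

Growth factor = (1 + 0.013)^41 ≈ 1.6981938344.
A ≈ 12,250 × 1.6981938344 ≈ 20,802.8745.

€20,803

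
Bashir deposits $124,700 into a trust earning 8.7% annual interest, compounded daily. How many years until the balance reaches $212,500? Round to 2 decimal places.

We need (1 + 0.000238356)^(365t) = 1.7041, so 365t = ln 1.7041 / ln 1.000238 ≈ 2236.5466.
t ≈ 2236.5466/365 = 6.1275 years.

6.13 years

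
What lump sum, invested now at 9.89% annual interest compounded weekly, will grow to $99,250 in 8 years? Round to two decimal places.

Growth factor = (1 + 0.0989/52)^416 ≈ 2.2043849856.
P = 99,250/2.2043849856 ≈ 45,023.8958.

$45,023.90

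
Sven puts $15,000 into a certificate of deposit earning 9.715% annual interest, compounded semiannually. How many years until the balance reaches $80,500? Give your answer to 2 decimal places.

17.71 years

We need (1 + 0.048575)^(2t) = 5.3667, so 2t = ln 5.3667 / ln 1.048575 ≈ 35.4234.
t ≈ 35.4234/2 = 17.7117 years.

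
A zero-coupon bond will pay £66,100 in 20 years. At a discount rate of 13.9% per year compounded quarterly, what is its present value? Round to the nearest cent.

£4,298.99

Periodic rate = 13.9%/4 = 0.03475; 80 periods.
P = 66,100/(1 + 0.03475)^80 ≈ 66,100/15.375696781 ≈ 4,298.9922.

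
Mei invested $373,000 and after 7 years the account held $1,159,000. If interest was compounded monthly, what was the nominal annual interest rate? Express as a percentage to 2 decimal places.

16.31%

(1 + r/12)^84 = 1,159,000/373,000 = 3.10724.
1 + r/12 = 3.10724^(1/84) ≈ 1.013588, so r/12 ≈ 0.0135883.
r ≈ 12·0.0135883 = 16.30600%.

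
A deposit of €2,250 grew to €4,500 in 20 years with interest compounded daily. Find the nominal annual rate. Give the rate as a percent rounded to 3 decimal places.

(1 + r/365)^7300 = 4,500/2,250 = 2.
1 + r/365 = 2^(1/7300) ≈ 1.000095, so r/365 ≈ 0.0000949562.
r ≈ 365·0.0000949562 = 3.46590%.

3.466%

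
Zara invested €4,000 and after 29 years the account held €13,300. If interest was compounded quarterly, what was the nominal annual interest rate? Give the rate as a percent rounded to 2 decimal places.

The 116-period growth factor is 13,300/4,000 = 3.325.
r/4 = 3.325^(1/116) − 1 ≈ 0.0104113, so r ≈ 4·0.0104113 = 4.16453%.

4.16%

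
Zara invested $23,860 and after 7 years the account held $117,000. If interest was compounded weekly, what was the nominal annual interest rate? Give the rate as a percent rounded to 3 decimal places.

(1 + r/52)^364 = 117,000/23,860 = 4.9036.
1 + r/52 = 4.9036^(1/364) ≈ 1.004378, so r/52 ≈ 0.0043776.
r ≈ 52·0.0043776 = 22.76354%.

22.764%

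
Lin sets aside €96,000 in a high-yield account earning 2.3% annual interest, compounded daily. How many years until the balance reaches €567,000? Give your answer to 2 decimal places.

77.22 years

(1 + 0.0000630137)^(365t) = 567,000/96,000 = 5.9062.
365t·ln(1 + 0.0000630137) = ln(5.9062); 365t = 1.776/6.30117e-05 ≈ 28185.4122.
t ≈ 77.2203 years.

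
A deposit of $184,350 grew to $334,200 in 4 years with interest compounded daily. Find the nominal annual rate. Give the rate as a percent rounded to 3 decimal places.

(1 + r/365)^1460 = 334,200/184,350 = 1.81286.
1 + r/365 = 1.81286^(1/1460) ≈ 1.000408, so r/365 ≈ 0.000407551.
r ≈ 365·0.000407551 = 14.87562%.

14.876%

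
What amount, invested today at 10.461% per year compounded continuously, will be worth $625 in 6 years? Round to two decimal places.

P = A·e^(−rt) = 625·e^(−0.62766).
e^(−0.62766) ≈ 0.533839525, so P ≈ 333.6497.

$333.65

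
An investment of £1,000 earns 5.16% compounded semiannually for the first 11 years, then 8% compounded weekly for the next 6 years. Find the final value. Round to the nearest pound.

After 11 years at 5.16%: 1,000 × 1.751375556 ≈ 1,751.3756.
Then 6 years at 8%: 1,751.3756 × 1.615478419 ≈ 2,829.3094.

£2,829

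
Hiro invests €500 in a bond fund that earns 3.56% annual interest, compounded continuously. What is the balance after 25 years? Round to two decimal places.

A = P·e^(rt) = 500·e^(0.0356·25) = 500·e^0.89.
e^0.89 ≈ 2.435129651, so A ≈ 1,217.5648.

€1,217.56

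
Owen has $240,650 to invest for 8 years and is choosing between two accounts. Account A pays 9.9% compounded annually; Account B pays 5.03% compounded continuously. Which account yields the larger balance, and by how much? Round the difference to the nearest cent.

Account A, by $152,244.63

A: (1 + 0.099)^8 ≈ 2.12804858682, so 240,650 × 2.12804858682 ≈ 512,114.8924.
B: e^(0.0503·8) = e^0.4024 ≈ 1.49540937681, so 240,650 × 1.49540937681 ≈ 359,870.2665.
Difference ≈ 152,244.6259 in favor of A.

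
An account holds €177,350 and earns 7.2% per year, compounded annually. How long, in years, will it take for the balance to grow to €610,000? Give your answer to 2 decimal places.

17.77 years

We need (1 + 0.072)^t = 3.4395, so t = ln 3.4395 / ln 1.072 ≈ 17.7679.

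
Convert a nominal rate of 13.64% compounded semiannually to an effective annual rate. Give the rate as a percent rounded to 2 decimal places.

14.11%

One year is 2 periods at 0.0682 each: (1 + 0.0682)^2 ≈ 1.141051.
EAR = 1.141051 − 1 ≈ 14.10512%.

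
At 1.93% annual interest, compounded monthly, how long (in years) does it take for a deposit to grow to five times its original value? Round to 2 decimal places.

83.46 years

(1 + 0.00160833)^(12t) = 5.
12t = ln 5 / ln(1 + 0.00160833) ≈ 1.6094/0.00160704 ≈ 1001.4913.
t ≈ 83.4576.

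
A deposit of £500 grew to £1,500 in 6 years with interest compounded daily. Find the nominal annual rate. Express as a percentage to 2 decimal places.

(1 + r/365)^2190 = 1,500/500 = 3.
1 + r/365 = 3^(1/2190) ≈ 1.000502, so r/365 ≈ 0.000501775.
r ≈ 365·0.000501775 = 18.31480%.

18.31%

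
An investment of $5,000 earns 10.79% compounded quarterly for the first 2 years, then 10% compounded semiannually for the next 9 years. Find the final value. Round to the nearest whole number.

After 2 years at 10.79%: 5,000 × 1.2373112805 ≈ 6,186.5564.
Then 9 years at 10%: 6,186.5564 × 2.4066192337 ≈ 14,888.6856.

$14,889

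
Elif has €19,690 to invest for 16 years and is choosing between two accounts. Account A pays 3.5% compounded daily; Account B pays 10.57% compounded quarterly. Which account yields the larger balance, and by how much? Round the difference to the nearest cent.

A: (1 + 0.035/365)^5840 ≈ 1.7506254996, so 19,690 × 1.7506254996 ≈ 34,469.8161.
B: (1 + 0.026425)^64 ≈ 5.30813751844, so 19,690 × 5.30813751844 ≈ 104,517.2277.
Difference ≈ 70,047.4117 in favor of B.

Account B, by €70,047.41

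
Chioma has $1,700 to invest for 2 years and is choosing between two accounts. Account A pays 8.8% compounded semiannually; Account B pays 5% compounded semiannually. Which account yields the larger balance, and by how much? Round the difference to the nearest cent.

Account A, by $143.05

Account A growth factor: (1 + 0.044)^4 ≈ 1.187960484; balance ≈ 2,019.5328.
Account B growth factor: (1 + 0.025)^4 ≈ 1.103812891; balance ≈ 1,876.4819.
Account A is larger by 143.0509.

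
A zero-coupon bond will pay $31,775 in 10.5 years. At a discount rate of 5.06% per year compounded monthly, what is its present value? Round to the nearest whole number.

$18,700

Growth factor = (1 + 0.0506/12)^126 ≈ 1.6992432102.
P = 31,775/1.6992432102 ≈ 18,699.5009.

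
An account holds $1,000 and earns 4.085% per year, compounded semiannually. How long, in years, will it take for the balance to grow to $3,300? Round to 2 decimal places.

We need (1 + 0.020425)^(2t) = 3.3, so 2t = ln 3.3 / ln 1.020425 ≈ 59.0489.
t ≈ 59.0489/2 = 29.5245 years.

29.52 years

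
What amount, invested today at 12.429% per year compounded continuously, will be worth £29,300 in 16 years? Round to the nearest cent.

£4,010.63

P = A·e^(−rt) = 29,300·e^(−1.98864).
e^(−1.98864) ≈ 0.1368814577, so P ≈ 4,010.6267.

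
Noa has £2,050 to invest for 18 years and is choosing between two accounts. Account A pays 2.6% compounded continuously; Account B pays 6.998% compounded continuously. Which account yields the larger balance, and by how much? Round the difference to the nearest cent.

Account B, by £3,951.08

Account A growth factor: e^(0.026·18) = e^0.468 ≈ 1.596797403; balance ≈ 3,273.4347.
Account B growth factor: e^(0.06998·18) = e^1.25964 ≈ 3.524152564; balance ≈ 7,224.5128.
Account B is larger by 3,951.0781.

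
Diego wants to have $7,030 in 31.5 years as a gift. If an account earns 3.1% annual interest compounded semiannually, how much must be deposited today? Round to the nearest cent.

Growth factor = (1 + 0.0155)^63 ≈ 2.63533268.
P = 7,030/2.63533268 ≈ 2,667.5949.

$2,667.59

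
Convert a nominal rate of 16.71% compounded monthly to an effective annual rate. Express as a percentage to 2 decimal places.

18.05%

One year is 12 periods at 0.013925 each: (1 + 0.013925)^12 ≈ 1.180511.
EAR = 1.180511 − 1 ≈ 18.05108%.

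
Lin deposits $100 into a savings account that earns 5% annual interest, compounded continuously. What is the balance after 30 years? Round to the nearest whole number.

A = P·e^(rt) = 100·e^(0.05·30) = 100·e^1.5.
e^1.5 ≈ 4.48168907, so A ≈ 448.1689.

$448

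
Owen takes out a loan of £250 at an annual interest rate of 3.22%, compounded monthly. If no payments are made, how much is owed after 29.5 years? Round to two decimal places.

£645.54

Growth factor = (1 + 0.0322/12)^354 ≈ 2.58216405.
A ≈ 250 × 2.58216405 ≈ 645.5410.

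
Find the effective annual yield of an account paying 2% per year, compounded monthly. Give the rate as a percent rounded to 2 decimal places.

2.02%

EAR = (1 + 2%/12)^12 − 1 = (1 + 0.00166667)^12 − 1.
(1 + 0.00166667)^12 ≈ 1.020184, so EAR ≈ 2.01844%.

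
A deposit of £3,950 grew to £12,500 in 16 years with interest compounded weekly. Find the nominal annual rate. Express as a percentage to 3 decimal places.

(1 + r/52)^832 = 12,500/3,950 = 3.16456.
1 + r/52 = 3.16456^(1/832) ≈ 1.001386, so r/52 ≈ 0.00138559.
r ≈ 52·0.00138559 = 7.20507%.

7.205%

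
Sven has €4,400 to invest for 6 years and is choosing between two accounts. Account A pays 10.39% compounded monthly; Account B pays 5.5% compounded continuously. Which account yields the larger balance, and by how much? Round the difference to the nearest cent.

Account A growth factor: (1 + 0.1039/12)^72 ≈ 1.860260767; balance ≈ 8,185.1474.
Account B growth factor: e^(0.055·6) = e^0.33 ≈ 1.390968128; balance ≈ 6,120.2598.
Account A is larger by 2,064.8876.

Account A, by €2,064.89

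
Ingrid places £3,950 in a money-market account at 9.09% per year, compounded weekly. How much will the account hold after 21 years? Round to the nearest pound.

Periodic rate = 9.09%/52 = 0.00174808; periods = 52·21 = 1092.
A = 3,950·(1 + 0.0909/52)^1092 ≈ 3,950·6.7344321285 ≈ 26,601.0069.

£26,601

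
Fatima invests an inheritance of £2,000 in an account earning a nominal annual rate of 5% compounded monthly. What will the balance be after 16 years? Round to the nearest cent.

Growth factor = (1 + 0.05/12)^192 ≈ 2.221845037.
A ≈ 2,000 × 2.221845037 ≈ 4,443.6901.

£4,443.69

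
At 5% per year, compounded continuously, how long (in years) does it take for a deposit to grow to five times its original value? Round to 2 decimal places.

e^(0.05t) = 5, so 0.05t = ln 5 ≈ 1.6094.
t ≈ 1.6094/0.05 ≈ 32.1888.

32.19 years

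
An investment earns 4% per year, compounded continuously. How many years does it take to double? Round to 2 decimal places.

17.33 years

e^(0.04t) = 2, so 0.04t = ln 2 ≈ 0.69315.
t ≈ 0.69315/0.04 ≈ 17.3287.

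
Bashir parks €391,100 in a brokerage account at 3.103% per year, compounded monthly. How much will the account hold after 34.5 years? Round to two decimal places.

Periodic rate = 3.103%/12 = 0.00258583; periods = 12·34.5 = 414.
A = 391,100·(1 + 0.03103/12)^414 ≈ 391,100·2.912912002271 ≈ 1,139,239.8841.

€1,139,239.88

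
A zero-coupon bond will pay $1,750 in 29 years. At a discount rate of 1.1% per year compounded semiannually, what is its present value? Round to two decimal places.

$1,273.14

Periodic rate = 1.1%/2 = 0.0055; 58 periods.
P = 1,750/(1 + 0.0055)^58 ≈ 1,750/1.374549379 ≈ 1,273.1445.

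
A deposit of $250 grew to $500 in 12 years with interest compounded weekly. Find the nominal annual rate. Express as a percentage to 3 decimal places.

5.779%

The 624-period growth factor is 500/250 = 2.
r/52 = 2^(1/624) − 1 ≈ 0.00111143, so r ≈ 52·0.00111143 = 5.77944%.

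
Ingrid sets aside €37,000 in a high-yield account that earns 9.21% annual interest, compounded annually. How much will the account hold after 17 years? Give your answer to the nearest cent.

€165,448.43

Growth factor = (1 + 0.0921)^17 ≈ 4.47157913267.
A ≈ 37,000 × 4.47157913267 ≈ 165,448.4279.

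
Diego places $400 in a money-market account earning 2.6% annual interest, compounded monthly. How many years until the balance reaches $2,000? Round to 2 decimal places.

(1 + 0.00216667)^(12t) = 2,000/400 = 5.
12t·ln(1 + 0.00216667) = ln(5); 12t = 1.6094/0.00216432 ≈ 743.6219.
t ≈ 61.9685 years.

61.97 years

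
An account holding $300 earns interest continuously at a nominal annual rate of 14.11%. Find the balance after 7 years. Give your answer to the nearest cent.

A = P·e^(rt) = 300·e^(0.1411·7) = 300·e^0.9877.
e^0.9877 ≈ 2.68505175, so A ≈ 805.5155.

$805.52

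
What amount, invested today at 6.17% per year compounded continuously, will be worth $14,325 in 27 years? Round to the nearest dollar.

P = A·e^(−rt) = 14,325·e^(−1.6659).
e^(−1.6659) ≈ 0.18902046299, so P ≈ 2,707.7181.

$2,708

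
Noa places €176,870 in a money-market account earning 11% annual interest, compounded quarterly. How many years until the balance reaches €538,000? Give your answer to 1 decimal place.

10.3 years

We need (1 + 0.0275)^(4t) = 3.0418, so 4t = ln 3.0418 / ln 1.0275 ≈ 41.0062.
t ≈ 41.0062/4 = 10.2516 years.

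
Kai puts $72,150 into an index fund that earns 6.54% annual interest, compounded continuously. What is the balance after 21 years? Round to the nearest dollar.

A = P·e^(rt) = 72,150·e^(0.0654·21) = 72,150·e^1.3734.
e^1.3734 ≈ 3.94875365996, so A ≈ 284,902.5766.

$284,903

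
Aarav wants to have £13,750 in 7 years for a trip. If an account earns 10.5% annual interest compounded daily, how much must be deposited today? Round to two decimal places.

Growth factor = (1 + 0.105/365)^2555 ≈ 2.085261571.
P = 13,750/2.085261571 ≈ 6,593.8970.

£6,593.90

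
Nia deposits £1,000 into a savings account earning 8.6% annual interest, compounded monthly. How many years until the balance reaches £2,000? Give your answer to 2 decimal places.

8.09 years

(1 + 0.00716667)^(12t) = 2,000/1,000 = 2.
12t·ln(1 + 0.00716667) = ln(2); 12t = 0.69315/0.00714111 ≈ 97.0644.
t ≈ 8.0887 years.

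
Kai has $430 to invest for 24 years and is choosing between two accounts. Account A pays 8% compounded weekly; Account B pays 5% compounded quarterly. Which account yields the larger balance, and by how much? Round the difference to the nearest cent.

Account A growth factor: (1 + 0.08/52)^1248 ≈ 6.810902179; balance ≈ 2,928.6879.
Account B growth factor: (1 + 0.0125)^96 ≈ 3.295513243; balance ≈ 1,417.0707.
Account A is larger by 1,511.6172.

Account A, by $1,511.62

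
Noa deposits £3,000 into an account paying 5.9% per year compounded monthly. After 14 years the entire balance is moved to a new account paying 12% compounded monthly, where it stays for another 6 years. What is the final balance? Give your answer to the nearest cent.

£13,999.37

After 14 years at 5.9%: 3,000 × 2.2795454248 ≈ 6,838.6363.
Then 6 years at 12%: 6,838.6363 × 2.0470993121 ≈ 13,999.3676.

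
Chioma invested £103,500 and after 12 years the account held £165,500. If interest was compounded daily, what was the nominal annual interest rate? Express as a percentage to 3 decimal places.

The 4380-period growth factor is 165,500/103,500 = 1.59903.
r/365 = 1.59903^(1/4380) − 1 ≈ 0.000107175, so r ≈ 365·0.000107175 = 3.91187%.

3.912%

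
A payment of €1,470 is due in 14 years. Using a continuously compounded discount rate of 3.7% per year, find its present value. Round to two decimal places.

€875.69

P = A·e^(−rt) = 1,470·e^(−0.518).
e^(−0.518) ≈ 0.5957107789, so P ≈ 875.6948.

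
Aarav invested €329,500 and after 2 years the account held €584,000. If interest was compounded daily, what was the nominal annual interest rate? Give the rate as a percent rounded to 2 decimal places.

(1 + r/365)^730 = 584,000/329,500 = 1.77238.
1 + r/365 = 1.77238^(1/730) ≈ 1.000784, so r/365 ≈ 0.000784314.
r ≈ 365·0.000784314 = 28.62745%.

28.63%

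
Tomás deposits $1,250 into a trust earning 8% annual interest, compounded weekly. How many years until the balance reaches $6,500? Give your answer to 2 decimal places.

20.62 years

We need (1 + 0.00153846)^(52t) = 5.2, so 52t = ln 5.2 / ln 1.001538 ≈ 1072.4522.
t ≈ 1072.4522/52 = 20.6241 years.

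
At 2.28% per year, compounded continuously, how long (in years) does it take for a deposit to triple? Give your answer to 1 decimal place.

e^(0.0228t) = 3, so 0.0228t = ln 3 ≈ 1.0986.
t ≈ 1.0986/0.0228 ≈ 48.1847.

48.2 years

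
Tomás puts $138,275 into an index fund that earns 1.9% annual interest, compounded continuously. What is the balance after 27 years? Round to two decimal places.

A = P·e^(rt) = 138,275·e^(0.019·27) = 138,275·e^0.513.
e^0.513 ≈ 1.67029456984, so A ≈ 230,959.9816.

$230,959.98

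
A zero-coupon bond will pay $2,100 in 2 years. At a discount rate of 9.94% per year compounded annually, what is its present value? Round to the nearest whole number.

$1,737

Growth factor = (1 + 0.0994)^2 ≈ 1.20868036.
P = 2,100/1.20868036 ≈ 1,737.4321.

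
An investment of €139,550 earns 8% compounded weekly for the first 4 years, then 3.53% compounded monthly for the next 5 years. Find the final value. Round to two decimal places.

€229,159.43

After 4 years at 8%: 139,550 × 1.37678916795 ≈ 192,130.9284.
Then 5 years at 3.53%: 192,130.9284 × 1.19272535862 ≈ 229,159.4305.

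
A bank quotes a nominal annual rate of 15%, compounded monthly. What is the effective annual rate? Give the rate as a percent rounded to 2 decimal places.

One year is 12 periods at 0.0125 each: (1 + 0.0125)^12 ≈ 1.160755.
EAR = 1.160755 − 1 ≈ 16.07545%.

16.08%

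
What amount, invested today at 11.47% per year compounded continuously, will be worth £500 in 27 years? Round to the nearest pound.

£23

P = A·e^(−rt) = 500·e^(−3.0969).
e^(−3.0969) ≈ 0.0451890716, so P ≈ 22.5945.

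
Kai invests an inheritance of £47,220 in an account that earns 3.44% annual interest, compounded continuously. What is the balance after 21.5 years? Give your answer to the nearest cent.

A = P·e^(rt) = 47,220·e^(0.0344·21.5) = 47,220·e^0.7396.
e^0.7396 ≈ 2.0950973079, so A ≈ 98,930.4949.

£98,930.49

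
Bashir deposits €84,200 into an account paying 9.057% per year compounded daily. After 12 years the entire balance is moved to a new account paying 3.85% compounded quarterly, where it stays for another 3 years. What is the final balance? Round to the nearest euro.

After 12 years at 9.057%: 84,200 × 2.96449050038 ≈ 249,610.1001.
Then 3 years at 3.85%: 249,610.1001 × 1.12181476217 ≈ 280,016.2951.

€280,016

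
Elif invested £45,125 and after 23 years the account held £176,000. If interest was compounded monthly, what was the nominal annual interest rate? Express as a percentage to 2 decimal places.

The 276-period growth factor is 176,000/45,125 = 3.90028.
r/12 = 3.90028^(1/276) − 1 ≈ 0.00494351, so r ≈ 12·0.00494351 = 5.93221%.

5.93%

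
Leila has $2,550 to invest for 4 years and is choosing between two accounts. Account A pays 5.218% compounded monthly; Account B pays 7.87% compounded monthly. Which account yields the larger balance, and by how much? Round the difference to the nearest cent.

Account B, by $349.44

Account A growth factor: (1 + 0.05218/12)^48 ≈ 1.231542587; balance ≈ 3,140.4336.
Account B growth factor: (1 + 0.0787/12)^48 ≈ 1.368577952; balance ≈ 3,489.8738.
Account B is larger by 349.4402.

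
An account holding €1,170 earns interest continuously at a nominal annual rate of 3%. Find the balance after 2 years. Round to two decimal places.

A = P·e^(rt) = 1,170·e^(0.03·2) = 1,170·e^0.06.
e^0.06 ≈ 1.061836547, so A ≈ 1,242.3488.

€1,242.35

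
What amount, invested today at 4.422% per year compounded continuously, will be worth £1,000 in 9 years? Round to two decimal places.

£671.68

P = A·e^(−rt) = 1,000·e^(−0.39798).
e^(−0.39798) ≈ 0.671675461, so P ≈ 671.6755.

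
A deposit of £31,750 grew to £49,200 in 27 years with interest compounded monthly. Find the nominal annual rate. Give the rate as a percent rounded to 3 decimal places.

1.623%

The 324-period growth factor is 49,200/31,750 = 1.54961.
r/12 = 1.54961^(1/324) − 1 ≈ 0.00135277, so r ≈ 12·0.00135277 = 1.62332%.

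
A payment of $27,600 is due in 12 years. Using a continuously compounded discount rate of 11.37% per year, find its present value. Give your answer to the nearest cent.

P = A·e^(−rt) = 27,600·e^(−1.3644).
e^(−1.3644) ≈ 0.25553395037, so P ≈ 7,052.7370.

$7,052.74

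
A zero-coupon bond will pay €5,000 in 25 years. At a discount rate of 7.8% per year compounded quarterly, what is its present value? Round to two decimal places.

Growth factor = (1 + 0.0195)^100 ≈ 6.897997163.
P = 5,000/6.897997163 ≈ 724.8481.

€724.85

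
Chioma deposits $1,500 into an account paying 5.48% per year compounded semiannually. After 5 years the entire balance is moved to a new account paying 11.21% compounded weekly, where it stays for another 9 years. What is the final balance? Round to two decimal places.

Phase 1: 1,500·(1 + 0.0274)^10 ≈ 1,965.5626.
Phase 2: 1,965.5626·(1 + 0.1121/52)^468 ≈ 5,384.8668.

$5,384.87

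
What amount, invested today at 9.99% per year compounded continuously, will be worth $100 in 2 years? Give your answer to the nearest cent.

P = A·e^(−rt) = 100·e^(−0.1998).
e^(−0.1998) ≈ 0.81889452, so P ≈ 81.8895.

$81.89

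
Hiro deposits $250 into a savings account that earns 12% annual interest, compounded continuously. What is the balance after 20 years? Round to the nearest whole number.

A = P·e^(rt) = 250·e^(0.12·20) = 250·e^2.4.
e^2.4 ≈ 11.02317638, so A ≈ 2,755.7941.

$2,756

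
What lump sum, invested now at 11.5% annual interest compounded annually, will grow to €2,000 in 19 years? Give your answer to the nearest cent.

€252.82

Annual rate = 11.5% = 0.115; 19 periods.
P = 2,000/(1 + 0.115)^19 ≈ 2,000/7.910837805 ≈ 252.8177.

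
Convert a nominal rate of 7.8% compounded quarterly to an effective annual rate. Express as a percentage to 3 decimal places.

8.031%

EAR = (1 + 7.8%/4)^4 − 1 = (1 + 0.0195)^4 − 1.
(1 + 0.0195)^4 ≈ 1.080311, so EAR ≈ 8.03113%.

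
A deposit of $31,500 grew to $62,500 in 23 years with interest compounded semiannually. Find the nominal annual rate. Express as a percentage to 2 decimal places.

3.00%

The 46-period growth factor is 62,500/31,500 = 1.98413.
r/2 = 1.98413^(1/46) − 1 ≈ 0.0150067, so r ≈ 2·0.0150067 = 3.00134%.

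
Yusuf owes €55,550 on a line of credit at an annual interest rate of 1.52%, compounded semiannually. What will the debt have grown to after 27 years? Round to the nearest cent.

€83,607.38

Growth factor = (1 + 0.0076)^54 ≈ 1.5050834374.
A ≈ 55,550 × 1.5050834374 ≈ 83,607.3849.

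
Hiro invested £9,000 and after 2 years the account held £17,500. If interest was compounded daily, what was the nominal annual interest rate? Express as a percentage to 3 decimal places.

(1 + r/365)^730 = 17,500/9,000 = 1.94444.
1 + r/365 = 1.94444^(1/730) ≈ 1.000911, so r/365 ≈ 0.000911341.
r ≈ 365·0.000911341 = 33.26396%.

33.264%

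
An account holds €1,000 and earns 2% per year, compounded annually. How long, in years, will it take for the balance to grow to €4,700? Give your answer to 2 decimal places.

(1 + 0.02)^t = 4,700/1,000 = 4.7.
t·ln(1 + 0.02) = ln(4.7); t = 1.5476/0.0198026 ≈ 78.1494.

78.15 years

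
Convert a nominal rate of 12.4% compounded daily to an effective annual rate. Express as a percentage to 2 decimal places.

13.20%

One year is 365 periods at 0.000339726 each: (1 + 0.000339726)^365 ≈ 1.131992.
EAR = 1.131992 − 1 ≈ 13.19920%.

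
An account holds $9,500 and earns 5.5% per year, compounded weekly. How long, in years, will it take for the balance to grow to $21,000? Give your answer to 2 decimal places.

14.43 years

We need (1 + 0.00105769)^(52t) = 2.2105, so 52t = ln 2.2105 / ln 1.001058 ≈ 750.3601.
t ≈ 750.3601/52 = 14.4300 years.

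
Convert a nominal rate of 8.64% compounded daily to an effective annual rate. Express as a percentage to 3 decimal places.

One year is 365 periods at 0.000236712 each: (1 + 0.000236712)^365 ≈ 1.090231.
EAR = 1.090231 − 1 ≈ 9.02312%.

9.023%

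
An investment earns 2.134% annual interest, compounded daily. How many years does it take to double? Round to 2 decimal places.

32.48 years

(1 + 0.0000584658)^(365t) = 2.
365t = ln 2 / ln(1 + 0.0000584658) ≈ 0.69315/5.8464e-05 ≈ 11855.9567.
t ≈ 32.4821.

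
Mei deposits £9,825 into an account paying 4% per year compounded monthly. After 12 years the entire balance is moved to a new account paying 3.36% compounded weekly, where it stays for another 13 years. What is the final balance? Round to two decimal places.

£24,551.94

Phase 1: 9,825·(1 + 0.04/12)^144 ≈ 15,865.2619.
Phase 2: 15,865.2619·(1 + 0.0336/52)^676 ≈ 24,551.9400.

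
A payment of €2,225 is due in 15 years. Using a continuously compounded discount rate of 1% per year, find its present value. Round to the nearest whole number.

€1,915

P = A·e^(−rt) = 2,225·e^(−0.15).
e^(−0.15) ≈ 0.8607079764, so P ≈ 1,915.0752.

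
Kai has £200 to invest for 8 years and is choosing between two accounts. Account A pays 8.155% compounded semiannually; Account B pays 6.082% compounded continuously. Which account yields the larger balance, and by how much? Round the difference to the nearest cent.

A: (1 + 0.040775)^16 ≈ 1.89543819, so 200 × 1.89543819 ≈ 379.0876.
B: e^(0.06082·8) = e^0.48656 ≈ 1.6267107, so 200 × 1.6267107 ≈ 325.3421.
Difference ≈ 53.7455 in favor of A.

Account A, by £53.75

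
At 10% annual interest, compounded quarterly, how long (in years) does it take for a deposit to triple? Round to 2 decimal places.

11.12 years

(1 + 0.025)^(4t) = 3.
4t = ln 3 / ln(1 + 0.025) ≈ 1.0986/0.0246926 ≈ 44.4915.
t ≈ 11.1229.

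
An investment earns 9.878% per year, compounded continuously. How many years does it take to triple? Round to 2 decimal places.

e^(0.09878t) = 3, so 0.09878t = ln 3 ≈ 1.0986.
t ≈ 1.0986/0.09878 ≈ 11.1218.

11.12 years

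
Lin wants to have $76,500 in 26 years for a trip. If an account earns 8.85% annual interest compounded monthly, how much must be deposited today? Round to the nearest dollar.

$7,727

Growth factor = (1 + 0.007375)^312 ≈ 9.9002157587.
P = 76,500/9.9002157587 ≈ 7,727.1043.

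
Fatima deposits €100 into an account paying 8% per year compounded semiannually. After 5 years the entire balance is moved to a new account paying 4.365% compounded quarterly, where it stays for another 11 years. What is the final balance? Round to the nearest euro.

€239

After 5 years at 8%: 100 × 1.48024428 ≈ 148.0244.
Then 11 years at 4.365%: 148.0244 × 1.61211839 ≈ 238.6329.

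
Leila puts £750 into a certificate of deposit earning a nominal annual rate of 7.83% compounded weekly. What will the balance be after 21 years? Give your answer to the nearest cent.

£3,878.24

Periodic rate = 7.83%/52 = 0.00150577; periods = 52·21 = 1092.
A = 750·(1 + 0.0783/52)^1092 ≈ 750·5.170985416 ≈ 3,878.2391.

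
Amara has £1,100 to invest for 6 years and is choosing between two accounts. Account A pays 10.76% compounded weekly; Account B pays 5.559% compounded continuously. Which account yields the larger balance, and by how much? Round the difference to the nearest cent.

Account A, by £560.95

Account A growth factor: (1 + 0.1076/52)^312 ≈ 1.90585928; balance ≈ 2,096.4452.
Account B growth factor: e^(0.05559·6) = e^0.33354 ≈ 1.395900881; balance ≈ 1,535.4910.
Account A is larger by 560.9542.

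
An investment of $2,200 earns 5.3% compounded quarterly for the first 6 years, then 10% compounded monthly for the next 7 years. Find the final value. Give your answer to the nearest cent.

After 6 years at 5.3%: 2,200 × 1.371509114 ≈ 3,017.3201.
Then 7 years at 10%: 3,017.3201 × 2.007920153 ≈ 6,058.5377.

$6,058.54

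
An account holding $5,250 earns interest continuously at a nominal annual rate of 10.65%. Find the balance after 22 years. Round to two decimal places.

$54,665.24

A = P·e^(rt) = 5,250·e^(0.1065·22) = 5,250·e^2.343.
e^2.343 ≈ 10.412427035, so A ≈ 54,665.2419.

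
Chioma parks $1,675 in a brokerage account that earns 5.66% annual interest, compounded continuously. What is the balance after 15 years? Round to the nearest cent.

$3,914.99

A = P·e^(rt) = 1,675·e^(0.0566·15) = 1,675·e^0.849.
e^0.849 ≈ 2.337308375, so A ≈ 3,914.9915.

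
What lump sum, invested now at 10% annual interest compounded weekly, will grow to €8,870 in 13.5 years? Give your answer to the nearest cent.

€2,302.44

Periodic rate = 10%/52 = 0.00192308; 702 periods.
P = 8,870/(1 + 0.1/52)^702 ≈ 8,870/3.852427946 ≈ 2,302.4441.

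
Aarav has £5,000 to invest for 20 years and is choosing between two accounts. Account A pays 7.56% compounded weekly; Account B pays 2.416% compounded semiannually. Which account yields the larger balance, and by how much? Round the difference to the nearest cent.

Account A, by £14,571.24

A: (1 + 0.0756/52)^1040 ≈ 4.5308155501, so 5,000 × 4.5308155501 ≈ 22,654.0778.
B: (1 + 0.01208)^40 ≈ 1.616567, so 5,000 × 1.616567 ≈ 8,082.8350.
Difference ≈ 14,571.2428 in favor of A.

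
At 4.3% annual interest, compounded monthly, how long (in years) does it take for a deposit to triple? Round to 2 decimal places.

25.59 years

(1 + 0.00358333)^(12t) = 3.
12t = ln 3 / ln(1 + 0.00358333) ≈ 1.0986/0.00357693 ≈ 307.1385.
t ≈ 25.5949.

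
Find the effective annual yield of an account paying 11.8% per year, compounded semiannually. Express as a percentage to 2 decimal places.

EAR = (1 + 11.8%/2)^2 − 1 = (1 + 0.059)^2 − 1.
(1 + 0.059)^2 ≈ 1.121481, so EAR ≈ 12.14810%.

12.15%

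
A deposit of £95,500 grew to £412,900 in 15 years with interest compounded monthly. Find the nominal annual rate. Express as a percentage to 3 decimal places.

(1 + r/12)^180 = 412,900/95,500 = 4.32356.
1 + r/12 = 4.32356^(1/180) ≈ 1.008167, so r/12 ≈ 0.00816694.
r ≈ 12·0.00816694 = 9.80033%.

9.800%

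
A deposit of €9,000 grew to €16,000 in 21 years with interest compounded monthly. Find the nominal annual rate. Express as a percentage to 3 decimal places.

2.743%

The 252-period growth factor is 16,000/9,000 = 1.77778.
r/12 = 1.77778^(1/252) − 1 ≈ 0.0022858, so r ≈ 12·0.0022858 = 2.74296%.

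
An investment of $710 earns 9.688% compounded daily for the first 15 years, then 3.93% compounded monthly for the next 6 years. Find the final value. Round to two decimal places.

Phase 1: 710·(1 + 0.09688/365)^5475 ≈ 3,035.9272.
Phase 2: 3,035.9272·(1 + 0.003275)^72 ≈ 3,841.7638.

$3,841.76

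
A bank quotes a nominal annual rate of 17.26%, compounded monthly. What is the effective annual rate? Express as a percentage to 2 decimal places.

18.69%

EAR = (1 + 17.26%/12)^12 − 1 = (1 + 0.0143833)^12 − 1.
(1 + 0.0143833)^12 ≈ 1.18693, so EAR ≈ 18.69304%.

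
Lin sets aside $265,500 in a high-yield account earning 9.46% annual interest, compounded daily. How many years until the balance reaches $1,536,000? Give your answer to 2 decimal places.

(1 + 0.000259178)^(365t) = 1,536,000/265,500 = 5.7853.
365t·ln(1 + 0.000259178) = ln(5.7853); 365t = 1.7553/0.000259145 ≈ 6773.5262.
t ≈ 18.5576 years.

18.56 years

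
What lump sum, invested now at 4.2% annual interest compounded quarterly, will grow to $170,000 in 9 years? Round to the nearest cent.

$116,718.98

Periodic rate = 4.2%/4 = 0.0105; 36 periods.
P = 170,000/(1 + 0.0105)^36 ≈ 170,000/1.45648978356 ≈ 116,718.9787.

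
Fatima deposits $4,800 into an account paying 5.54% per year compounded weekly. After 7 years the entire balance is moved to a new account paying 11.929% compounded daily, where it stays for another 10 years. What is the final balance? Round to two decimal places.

After 7 years at 5.54%: 4,800 × 1.4734308139 ≈ 7,072.4679.
Then 10 years at 11.929%: 7,072.4679 × 3.2959851597 ≈ 23,310.7493.

$23,310.75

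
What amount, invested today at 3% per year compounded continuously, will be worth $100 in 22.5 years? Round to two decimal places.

P = A·e^(−rt) = 100·e^(−0.675).
e^(−0.675) ≈ 0.50915642, so P ≈ 50.9156.

$50.92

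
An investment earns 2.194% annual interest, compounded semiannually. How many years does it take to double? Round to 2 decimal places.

(1 + 0.01097)^(2t) = 2.
2t = ln 2 / ln(1 + 0.01097) ≈ 0.69315/0.0109103 ≈ 63.5316.
t ≈ 31.7658.

31.77 years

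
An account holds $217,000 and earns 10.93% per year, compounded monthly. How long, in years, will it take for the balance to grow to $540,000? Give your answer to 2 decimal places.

8.38 years

We need (1 + 0.00910833)^(12t) = 2.4885, so 12t = ln 2.4885 / ln 1.009108 ≈ 100.5472.
t ≈ 100.5472/12 = 8.3789 years.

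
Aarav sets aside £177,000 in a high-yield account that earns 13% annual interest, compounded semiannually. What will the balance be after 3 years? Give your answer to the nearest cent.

£258,268.19

Periodic rate = 13%/2 = 0.065; periods = 2·3 = 6.
A = 177,000·(1 + 0.065)^6 ≈ 177,000·1.45914229654 ≈ 258,268.1865.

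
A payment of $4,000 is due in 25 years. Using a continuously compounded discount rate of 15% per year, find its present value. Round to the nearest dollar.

$94

P = A·e^(−rt) = 4,000·e^(−3.75).
e^(−3.75) ≈ 0.02351774586, so P ≈ 94.0710.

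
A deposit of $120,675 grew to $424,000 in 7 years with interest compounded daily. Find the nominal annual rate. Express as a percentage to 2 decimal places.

17.96%

(1 + r/365)^2555 = 424,000/120,675 = 3.51357.
1 + r/365 = 3.51357^(1/2555) ≈ 1.000492, so r/365 ≈ 0.000491954.
r ≈ 365·0.000491954 = 17.95631%.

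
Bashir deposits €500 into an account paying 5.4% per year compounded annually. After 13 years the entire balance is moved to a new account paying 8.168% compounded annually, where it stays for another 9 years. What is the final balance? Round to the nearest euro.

€2,008

After 13 years at 5.4%: 500 × 1.981198276 ≈ 990.5991.
Then 9 years at 8.168%: 990.5991 × 2.027165461 ≈ 2,008.1084.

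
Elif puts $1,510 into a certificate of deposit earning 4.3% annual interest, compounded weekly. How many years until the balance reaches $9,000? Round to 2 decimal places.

41.53 years

(1 + 0.000826923)^(52t) = 9,000/1,510 = 5.9603.
52t·ln(1 + 0.000826923) = ln(5.9603); 52t = 1.7851/0.000826581 ≈ 2159.6361.
t ≈ 41.5315 years.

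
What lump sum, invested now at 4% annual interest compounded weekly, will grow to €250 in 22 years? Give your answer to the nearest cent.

€103.73

Growth factor = (1 + 0.04/52)^1144 ≈ 2.41008427.
P = 250/2.41008427 ≈ 103.7308.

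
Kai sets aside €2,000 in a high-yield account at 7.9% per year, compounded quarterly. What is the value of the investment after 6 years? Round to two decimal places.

€3,198.00

Periodic rate = 7.9%/4 = 0.01975; periods = 4·6 = 24.
A = 2,000·(1 + 0.01975)^24 ≈ 2,000·1.599002474 ≈ 3,198.0049.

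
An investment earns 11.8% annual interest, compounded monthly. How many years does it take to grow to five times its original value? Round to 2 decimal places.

13.71 years

(1 + 0.00983333)^(12t) = 5.
12t = ln 5 / ln(1 + 0.00983333) ≈ 1.6094/0.0097853 ≈ 164.4751.
t ≈ 13.7063.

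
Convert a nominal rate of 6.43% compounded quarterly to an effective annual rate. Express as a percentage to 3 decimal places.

6.587%

EAR = (1 + 6.43%/4)^4 − 1 = (1 + 0.016075)^4 − 1.
(1 + 0.016075)^4 ≈ 1.065867, so EAR ≈ 6.58671%.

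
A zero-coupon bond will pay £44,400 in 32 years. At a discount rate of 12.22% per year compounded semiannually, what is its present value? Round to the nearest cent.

£997.65

Periodic rate = 12.22%/2 = 0.0611; 64 periods.
P = 44,400/(1 + 0.0611)^64 ≈ 44,400/44.504520907 ≈ 997.6515.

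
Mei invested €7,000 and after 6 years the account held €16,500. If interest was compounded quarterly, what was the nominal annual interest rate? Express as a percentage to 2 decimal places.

14.55%

(1 + r/4)^24 = 16,500/7,000 = 2.35714.
1 + r/4 = 2.35714^(1/24) ≈ 1.036373, so r/4 ≈ 0.036373.
r ≈ 4·0.036373 = 14.54919%.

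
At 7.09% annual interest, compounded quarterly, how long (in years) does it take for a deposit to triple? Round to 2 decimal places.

15.63 years

(1 + 0.017725)^(4t) = 3.
4t = ln 3 / ln(1 + 0.017725) ≈ 1.0986/0.0175697 ≈ 62.5286.
t ≈ 15.6322.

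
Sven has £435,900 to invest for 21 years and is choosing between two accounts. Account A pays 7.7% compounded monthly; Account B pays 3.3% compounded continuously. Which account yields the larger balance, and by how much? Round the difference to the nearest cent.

Account A growth factor: (1 + 0.077/12)^252 ≈ 5.011995861524; balance ≈ 2,184,728.9960.
Account B growth factor: e^(0.033·21) = e^0.693 ≈ 1.99970566054; balance ≈ 871,671.6974.
Account A is larger by 1,313,057.2986.

Account A, by £1,313,057.30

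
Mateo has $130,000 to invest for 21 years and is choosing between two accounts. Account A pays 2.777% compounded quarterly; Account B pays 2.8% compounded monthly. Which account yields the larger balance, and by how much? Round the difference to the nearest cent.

Account B, by $1,436.35

A: (1 + 0.0069425)^84 ≈ 1.78810248241, so 130,000 × 1.78810248241 ≈ 232,453.3227.
B: (1 + 0.028/12)^252 ≈ 1.79915132076, so 130,000 × 1.79915132076 ≈ 233,889.6717.
Difference ≈ 1,436.3490 in favor of B.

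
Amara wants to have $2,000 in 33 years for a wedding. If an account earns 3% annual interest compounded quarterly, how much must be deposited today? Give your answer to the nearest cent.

$745.90

Growth factor = (1 + 0.0075)^132 ≈ 2.681311281.
P = 2,000/2.681311281 ≈ 745.9037.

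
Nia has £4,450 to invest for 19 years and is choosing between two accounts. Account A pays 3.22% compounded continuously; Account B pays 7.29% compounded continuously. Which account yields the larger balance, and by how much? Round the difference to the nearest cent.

A: e^(0.0322·19) = e^0.6118 ≈ 1.843747159, so 4,450 × 1.843747159 ≈ 8,204.6749.
B: e^(0.0729·19) = e^1.3851 ≈ 3.9952254074, so 4,450 × 3.9952254074 ≈ 17,778.7531.
Difference ≈ 9,574.0782 in favor of B.

Account B, by £9,574.08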